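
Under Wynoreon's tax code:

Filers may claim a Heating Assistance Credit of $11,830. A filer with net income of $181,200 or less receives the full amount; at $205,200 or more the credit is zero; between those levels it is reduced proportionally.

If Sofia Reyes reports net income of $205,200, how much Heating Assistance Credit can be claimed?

Heating Assistance Credit: $205,200 is at or above $205,200, so the credit is $0.

$0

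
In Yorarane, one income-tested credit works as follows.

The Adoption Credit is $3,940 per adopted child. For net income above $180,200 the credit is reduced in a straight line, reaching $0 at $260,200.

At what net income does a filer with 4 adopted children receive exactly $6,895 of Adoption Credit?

Full credit = 4 × $3,940 = $15,760.
$6,895 is 6,895/15,760 of the full $15,760, so 8,865/15,760 of the $80,000 range has been used: income = $180,200 + $80,000 × 8,865/15,760 = $225,200.

$225,200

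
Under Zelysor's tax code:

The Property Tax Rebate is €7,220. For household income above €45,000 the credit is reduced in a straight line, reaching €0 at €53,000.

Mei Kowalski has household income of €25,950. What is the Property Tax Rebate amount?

€7,220

Property Tax Rebate: €25,950 is at or below the €45,000 threshold, so the full €7,220 applies.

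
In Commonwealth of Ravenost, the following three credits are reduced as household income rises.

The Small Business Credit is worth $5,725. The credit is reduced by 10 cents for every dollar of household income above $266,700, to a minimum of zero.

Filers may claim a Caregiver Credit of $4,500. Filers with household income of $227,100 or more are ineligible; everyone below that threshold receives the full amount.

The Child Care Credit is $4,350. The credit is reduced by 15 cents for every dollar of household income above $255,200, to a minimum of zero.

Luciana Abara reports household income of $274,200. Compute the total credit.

Small Business Credit: 10% of the $7,500 excess over $266,700 is $750; credit = $5,725 − $750 = $4,975.
Caregiver Credit: $274,200 meets or exceeds the $227,100 cutoff, so the credit is $0.
Child Care Credit: 15% of the $19,000 excess over $255,200 is $2,850; credit = $4,350 − $2,850 = $1,500.
Total: $4,975 + $0 + $1,500 = $6,475.

$6,475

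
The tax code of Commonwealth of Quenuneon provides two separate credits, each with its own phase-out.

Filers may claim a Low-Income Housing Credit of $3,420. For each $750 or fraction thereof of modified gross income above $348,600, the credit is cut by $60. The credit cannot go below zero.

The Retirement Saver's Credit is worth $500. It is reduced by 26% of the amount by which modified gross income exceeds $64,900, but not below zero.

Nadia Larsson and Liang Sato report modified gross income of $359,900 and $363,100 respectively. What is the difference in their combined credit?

Nadia ($359,900): Low-Income Housing Credit: income exceeds $348,600 by $11,300, which is 16 full-or-partial $750 increments; reduction = 16 × $60 = $960, leaving $2,460. Retirement Saver's Credit: 26% of the $295,000 excess over $64,900 is $76,700 ≥ base, so the credit is $0. total $2,460 + $0 = $2,460
Liang ($363,100): Low-Income Housing Credit: income exceeds $348,600 by $14,500, which is 20 full-or-partial $750 increments; reduction = 20 × $60 = $1,200, leaving $2,220. Retirement Saver's Credit: 26% of the $298,200 excess over $64,900 is $77,532 ≥ base, so the credit is $0. total $2,220 + $0 = $2,220
Difference: |$2,460 − $2,220| = $240.

$240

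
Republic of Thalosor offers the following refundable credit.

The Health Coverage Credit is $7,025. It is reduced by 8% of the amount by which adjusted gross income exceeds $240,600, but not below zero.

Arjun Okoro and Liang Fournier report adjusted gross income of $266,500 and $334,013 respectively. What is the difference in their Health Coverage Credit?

$4,953

Arjun ($266,500): Health Coverage Credit: 8% of the $25,900 excess over $240,600 is $2,072; credit = $7,025 − $2,072 = $4,953.
Liang ($334,013): Health Coverage Credit: 8% of the $93,413 excess over $240,600 is $7,473.04 ≥ base, so the credit is $0.
Difference: |$4,953 − $0| = $4,953.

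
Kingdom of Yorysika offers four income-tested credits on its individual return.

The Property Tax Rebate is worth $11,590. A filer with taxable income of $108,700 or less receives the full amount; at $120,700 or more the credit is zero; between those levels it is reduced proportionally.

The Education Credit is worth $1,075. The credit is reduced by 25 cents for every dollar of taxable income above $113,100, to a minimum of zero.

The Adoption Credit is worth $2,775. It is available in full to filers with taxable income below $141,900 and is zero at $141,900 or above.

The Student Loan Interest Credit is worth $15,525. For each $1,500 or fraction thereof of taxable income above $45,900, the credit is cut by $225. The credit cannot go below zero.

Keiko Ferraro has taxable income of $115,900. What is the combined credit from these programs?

$12,736

Property Tax Rebate: $115,900 is $7,200 into a $12,000 phase-out range, leaving 4,800/12,000 of the credit: $11,590 × 4,800/12,000 = $4,636.
Education Credit: 25% of the $2,800 excess over $113,100 is $700; credit = $1,075 − $700 = $375.
Adoption Credit: $115,900 is below the $141,900 cutoff, so the full $2,775 applies.
Student Loan Interest Credit: income exceeds $45,900 by $70,000, which is 47 full-or-partial $1,500 increments; reduction = 47 × $225 = $10,575, leaving $4,950.
Total: $4,636 + $375 + $2,775 + $4,950 = $12,736.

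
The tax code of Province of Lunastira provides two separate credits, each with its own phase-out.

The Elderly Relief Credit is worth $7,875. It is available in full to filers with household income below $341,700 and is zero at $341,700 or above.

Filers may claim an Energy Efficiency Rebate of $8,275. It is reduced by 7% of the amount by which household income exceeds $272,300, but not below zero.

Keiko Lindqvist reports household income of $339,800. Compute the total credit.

$11,425

Elderly Relief Credit: $339,800 is below the $341,700 cutoff, so the full $7,875 applies.
Energy Efficiency Rebate: 7% of the $67,500 excess over $272,300 is $4,725; credit = $8,275 − $4,725 = $3,550.
Total: $7,875 + $3,550 = $11,425.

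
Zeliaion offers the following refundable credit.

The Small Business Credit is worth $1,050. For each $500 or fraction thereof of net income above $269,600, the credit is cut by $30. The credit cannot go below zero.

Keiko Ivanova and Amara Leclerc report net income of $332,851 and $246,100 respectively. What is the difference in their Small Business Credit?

Keiko ($332,851): Small Business Credit: income exceeds $269,600 by $63,251 → 127 increments × $30 = $3,810 ≥ base, so the credit is $0.
Amara ($246,100): Small Business Credit: $246,100 is at or below the $269,600 threshold, so the full $1,050 applies.
Difference: |$0 − $1,050| = $1,050.

$1,050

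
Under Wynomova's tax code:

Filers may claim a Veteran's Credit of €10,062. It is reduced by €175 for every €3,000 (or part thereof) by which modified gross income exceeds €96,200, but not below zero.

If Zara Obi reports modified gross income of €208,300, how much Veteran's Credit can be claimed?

Veteran's Credit: income exceeds €96,200 by €112,100, which is 38 full-or-partial €3,000 increments; reduction = 38 × €175 = €6,650, leaving €3,412.

€3,412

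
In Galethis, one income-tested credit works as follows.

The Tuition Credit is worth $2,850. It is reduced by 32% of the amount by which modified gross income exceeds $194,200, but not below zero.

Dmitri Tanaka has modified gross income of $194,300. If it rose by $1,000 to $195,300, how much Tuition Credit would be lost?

$320

At $194,300 — 32% of the $100 excess over $194,200 is $32; credit = $2,850 − $32 = $2,818.
At $195,300 — 32% of the $1,100 excess over $194,200 is $352; credit = $2,850 − $352 = $2,498.
Lost: $2,818 − $2,498 = $320.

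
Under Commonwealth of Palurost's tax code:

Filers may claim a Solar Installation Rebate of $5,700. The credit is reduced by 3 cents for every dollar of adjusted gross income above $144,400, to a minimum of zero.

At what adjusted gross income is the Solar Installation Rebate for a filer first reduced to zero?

The credit falls by 3% of each dollar above $144,400, so it reaches zero when the excess is $5,700 / 3% = $190,000: income = $144,400 + $190,000 = $334,400.

$334,400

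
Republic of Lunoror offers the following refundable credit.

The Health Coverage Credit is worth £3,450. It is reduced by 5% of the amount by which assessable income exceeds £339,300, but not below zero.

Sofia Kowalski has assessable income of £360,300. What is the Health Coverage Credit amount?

£2,400

Health Coverage Credit: 5% of the £21,000 excess over £339,300 is £1,050; credit = £3,450 − £1,050 = £2,400.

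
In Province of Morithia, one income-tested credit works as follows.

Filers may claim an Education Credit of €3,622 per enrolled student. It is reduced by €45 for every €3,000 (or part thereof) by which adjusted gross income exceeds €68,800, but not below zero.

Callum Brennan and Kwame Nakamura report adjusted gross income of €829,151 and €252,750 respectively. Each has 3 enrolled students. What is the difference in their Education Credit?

Callum (€829,151): Education Credit: base = 3 × €3,622 = €10,866. income exceeds €68,800 by €760,351 → 254 increments × €45 = €11,430 ≥ base, so the credit is €0.
Kwame (€252,750): Education Credit: base = 3 × €3,622 = €10,866. income exceeds €68,800 by €183,950, which is 62 full-or-partial €3,000 increments; reduction = 62 × €45 = €2,790, leaving €8,076.
Difference: |€0 − €8,076| = €8,076.

€8,076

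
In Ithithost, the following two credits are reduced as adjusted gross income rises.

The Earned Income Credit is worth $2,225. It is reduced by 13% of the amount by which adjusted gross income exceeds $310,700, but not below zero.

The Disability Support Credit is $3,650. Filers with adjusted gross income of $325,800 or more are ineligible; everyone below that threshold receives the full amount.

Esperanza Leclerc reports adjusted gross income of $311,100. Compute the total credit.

$5,823

Earned Income Credit: 13% of the $400 excess over $310,700 is $52; credit = $2,225 − $52 = $2,173.
Disability Support Credit: $311,100 is below the $325,800 cutoff, so the full $3,650 applies.
Total: $2,173 + $3,650 = $5,823.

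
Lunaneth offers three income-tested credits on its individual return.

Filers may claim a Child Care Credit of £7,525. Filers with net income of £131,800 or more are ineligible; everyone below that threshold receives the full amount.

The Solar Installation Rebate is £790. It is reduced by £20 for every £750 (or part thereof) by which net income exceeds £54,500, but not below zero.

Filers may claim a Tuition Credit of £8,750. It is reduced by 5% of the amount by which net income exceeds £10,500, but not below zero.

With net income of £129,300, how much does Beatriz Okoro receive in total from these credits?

Child Care Credit: £129,300 is below the £131,800 cutoff, so the full £7,525 applies.
Solar Installation Rebate: income exceeds £54,500 by £74,800 → 100 increments × £20 = £2,000 ≥ base, so the credit is £0.
Tuition Credit: 5% of the £118,800 excess over £10,500 is £5,940; credit = £8,750 − £5,940 = £2,810.
Total: £7,525 + £0 + £2,810 = £10,335.

£10,335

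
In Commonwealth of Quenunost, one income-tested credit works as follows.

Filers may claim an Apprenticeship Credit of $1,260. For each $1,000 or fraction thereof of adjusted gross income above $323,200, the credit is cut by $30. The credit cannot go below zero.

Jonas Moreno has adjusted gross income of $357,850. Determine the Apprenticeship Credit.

Apprenticeship Credit: income exceeds $323,200 by $34,650, which is 35 full-or-partial $1,000 increments; reduction = 35 × $30 = $1,050, leaving $210.

$210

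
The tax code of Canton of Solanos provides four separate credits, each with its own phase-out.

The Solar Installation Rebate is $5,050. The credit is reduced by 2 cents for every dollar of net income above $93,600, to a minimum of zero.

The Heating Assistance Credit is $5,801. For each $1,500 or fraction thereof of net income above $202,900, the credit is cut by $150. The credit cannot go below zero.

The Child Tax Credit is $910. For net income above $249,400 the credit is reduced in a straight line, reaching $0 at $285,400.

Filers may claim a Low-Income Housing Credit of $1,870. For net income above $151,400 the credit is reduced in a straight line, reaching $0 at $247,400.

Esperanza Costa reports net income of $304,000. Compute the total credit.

Solar Installation Rebate: 2% of the $210,400 excess over $93,600 is $4,208; credit = $5,050 − $4,208 = $842.
Heating Assistance Credit: income exceeds $202,900 by $101,100 → 68 increments × $150 = $10,200 ≥ base, so the credit is $0.
Child Tax Credit: $304,000 is at or above $285,400, so the credit is $0.
Low-Income Housing Credit: $304,000 is at or above $247,400, so the credit is $0.
Total: $842 + $0 + $0 + $0 = $842.

$842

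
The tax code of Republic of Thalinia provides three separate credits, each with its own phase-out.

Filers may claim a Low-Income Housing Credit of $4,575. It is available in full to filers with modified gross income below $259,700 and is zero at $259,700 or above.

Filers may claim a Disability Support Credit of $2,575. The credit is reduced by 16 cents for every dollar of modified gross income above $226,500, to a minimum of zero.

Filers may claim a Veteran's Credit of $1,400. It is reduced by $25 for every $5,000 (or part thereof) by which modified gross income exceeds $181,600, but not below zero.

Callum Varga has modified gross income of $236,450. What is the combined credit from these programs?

$6,683

Low-Income Housing Credit: $236,450 is below the $259,700 cutoff, so the full $4,575 applies.
Disability Support Credit: 16% of the $9,950 excess over $226,500 is $1,592; credit = $2,575 − $1,592 = $983.
Veteran's Credit: income exceeds $181,600 by $54,850, which is 11 full-or-partial $5,000 increments; reduction = 11 × $25 = $275, leaving $1,125.
Total: $4,575 + $983 + $1,125 = $6,683.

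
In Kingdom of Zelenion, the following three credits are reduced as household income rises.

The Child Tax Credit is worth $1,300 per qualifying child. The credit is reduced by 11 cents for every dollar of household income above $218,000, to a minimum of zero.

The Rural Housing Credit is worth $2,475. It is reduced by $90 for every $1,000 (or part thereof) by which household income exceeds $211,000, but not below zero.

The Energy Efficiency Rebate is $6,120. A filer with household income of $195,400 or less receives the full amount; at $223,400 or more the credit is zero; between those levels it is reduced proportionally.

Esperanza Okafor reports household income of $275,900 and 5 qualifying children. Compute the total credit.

Child Tax Credit: base = 5 × $1,300 = $6,500. 11% of the $57,900 excess over $218,000 is $6,369; credit = $6,500 − $6,369 = $131.
Rural Housing Credit: income exceeds $211,000 by $64,900 → 65 increments × $90 = $5,850 ≥ base, so the credit is $0.
Energy Efficiency Rebate: $275,900 is at or above $223,400, so the credit is $0.
Total: $131 + $0 + $0 = $131.

$131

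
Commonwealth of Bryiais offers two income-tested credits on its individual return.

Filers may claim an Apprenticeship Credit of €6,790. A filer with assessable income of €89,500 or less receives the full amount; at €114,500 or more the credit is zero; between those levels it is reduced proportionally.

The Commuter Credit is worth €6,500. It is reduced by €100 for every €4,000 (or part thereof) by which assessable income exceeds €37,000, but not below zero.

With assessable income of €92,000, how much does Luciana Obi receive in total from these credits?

Apprenticeship Credit: €92,000 is €2,500 into a €25,000 phase-out range, leaving 22,500/25,000 of the credit: €6,790 × 22,500/25,000 = €6,111.
Commuter Credit: income exceeds €37,000 by €55,000, which is 14 full-or-partial €4,000 increments; reduction = 14 × €100 = €1,400, leaving €5,100.
Total: €6,111 + €5,100 = €11,211.

€11,211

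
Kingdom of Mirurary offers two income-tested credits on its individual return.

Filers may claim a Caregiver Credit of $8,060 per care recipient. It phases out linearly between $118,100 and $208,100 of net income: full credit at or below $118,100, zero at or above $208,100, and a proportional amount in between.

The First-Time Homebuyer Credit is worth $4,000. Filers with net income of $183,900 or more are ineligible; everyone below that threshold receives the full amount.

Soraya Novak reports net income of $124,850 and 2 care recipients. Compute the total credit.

$18,911

Caregiver Credit: base = 2 × $8,060 = $16,120. $124,850 is $6,750 into a $90,000 phase-out range, leaving 83,250/90,000 of the credit: $16,120 × 83,250/90,000 = $14,911.
First-Time Homebuyer Credit: $124,850 is below the $183,900 cutoff, so the full $4,000 applies.
Total: $14,911 + $4,000 = $18,911.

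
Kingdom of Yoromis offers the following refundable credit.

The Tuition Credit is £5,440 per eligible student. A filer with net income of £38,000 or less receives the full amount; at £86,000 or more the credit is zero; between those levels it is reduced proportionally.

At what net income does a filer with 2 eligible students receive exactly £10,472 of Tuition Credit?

£39,800

Full credit = 2 × £5,440 = £10,880.
£10,472 is 10,472/10,880 of the full £10,880, so 408/10,880 of the £48,000 range has been used: income = £38,000 + £48,000 × 408/10,880 = £39,800.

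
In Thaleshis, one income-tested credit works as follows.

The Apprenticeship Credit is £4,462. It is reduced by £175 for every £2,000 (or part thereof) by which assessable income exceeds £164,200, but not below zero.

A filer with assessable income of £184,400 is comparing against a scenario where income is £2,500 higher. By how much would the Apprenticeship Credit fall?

At £184,400 — income exceeds £164,200 by £20,200, which is 11 full-or-partial £2,000 increments; reduction = 11 × £175 = £1,925, leaving £2,537.
At £186,900 — income exceeds £164,200 by £22,700, which is 12 full-or-partial £2,000 increments; reduction = 12 × £175 = £2,100, leaving £2,362.
Lost: £2,537 − £2,362 = £175.

£175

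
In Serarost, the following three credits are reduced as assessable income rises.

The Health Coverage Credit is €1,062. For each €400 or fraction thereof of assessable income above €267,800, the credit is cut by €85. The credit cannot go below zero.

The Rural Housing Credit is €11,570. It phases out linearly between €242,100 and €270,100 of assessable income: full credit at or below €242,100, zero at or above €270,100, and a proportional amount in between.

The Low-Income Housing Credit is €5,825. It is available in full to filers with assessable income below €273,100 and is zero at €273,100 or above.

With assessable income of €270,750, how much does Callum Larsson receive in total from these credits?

Health Coverage Credit: income exceeds €267,800 by €2,950, which is 8 full-or-partial €400 increments; reduction = 8 × €85 = €680, leaving €382.
Rural Housing Credit: €270,750 is at or above €270,100, so the credit is €0.
Low-Income Housing Credit: €270,750 is below the €273,100 cutoff, so the full €5,825 applies.
Total: €382 + €0 + €5,825 = €6,207.

€6,207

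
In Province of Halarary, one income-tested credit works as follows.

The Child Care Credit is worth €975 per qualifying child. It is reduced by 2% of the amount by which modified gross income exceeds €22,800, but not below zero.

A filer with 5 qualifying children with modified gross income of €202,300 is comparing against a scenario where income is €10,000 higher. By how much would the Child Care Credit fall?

€200

At €202,300 — base = 5 × €975 = €4,875. 2% of the €179,500 excess over €22,800 is €3,590; credit = €4,875 − €3,590 = €1,285.
At €212,300 — base = 5 × €975 = €4,875. 2% of the €189,500 excess over €22,800 is €3,790; credit = €4,875 − €3,790 = €1,085.
Lost: €1,285 − €1,085 = €200.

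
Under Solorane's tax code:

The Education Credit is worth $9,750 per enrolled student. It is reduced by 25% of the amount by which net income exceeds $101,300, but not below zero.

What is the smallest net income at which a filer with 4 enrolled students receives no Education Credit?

$257,300

Full credit = 4 × $9,750 = $39,000.
The credit falls by 25% of each dollar above $101,300, so it reaches zero when the excess is $39,000 / 25% = $156,000: income = $101,300 + $156,000 = $257,300.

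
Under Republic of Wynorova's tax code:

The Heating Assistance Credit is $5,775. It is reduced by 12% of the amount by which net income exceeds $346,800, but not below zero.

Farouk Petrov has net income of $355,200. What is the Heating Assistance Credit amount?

$4,767

Heating Assistance Credit: 12% of the $8,400 excess over $346,800 is $1,008; credit = $5,775 − $1,008 = $4,767.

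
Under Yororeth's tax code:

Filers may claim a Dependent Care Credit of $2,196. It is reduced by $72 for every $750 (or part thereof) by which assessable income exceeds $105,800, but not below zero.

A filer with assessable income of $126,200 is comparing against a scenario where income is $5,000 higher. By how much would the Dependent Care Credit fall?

$180

At $126,200 — income exceeds $105,800 by $20,400, which is 28 full-or-partial $750 increments; reduction = 28 × $72 = $2,016, leaving $180.
At $131,200 — income exceeds $105,800 by $25,400 → 34 increments × $72 = $2,448 ≥ base, so the credit is $0.
Lost: $180 − $0 = $180.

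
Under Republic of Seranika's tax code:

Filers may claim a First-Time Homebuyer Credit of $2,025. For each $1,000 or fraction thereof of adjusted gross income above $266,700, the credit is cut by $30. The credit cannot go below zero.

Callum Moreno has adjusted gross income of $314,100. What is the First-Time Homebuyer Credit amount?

First-Time Homebuyer Credit: income exceeds $266,700 by $47,400, which is 48 full-or-partial $1,000 increments; reduction = 48 × $30 = $1,440, leaving $585.

$585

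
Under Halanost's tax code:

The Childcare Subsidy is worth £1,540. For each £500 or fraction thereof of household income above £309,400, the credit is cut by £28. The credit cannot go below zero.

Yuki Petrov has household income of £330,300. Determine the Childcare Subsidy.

Childcare Subsidy: income exceeds £309,400 by £20,900, which is 42 full-or-partial £500 increments; reduction = 42 × £28 = £1,176, leaving £364.

£364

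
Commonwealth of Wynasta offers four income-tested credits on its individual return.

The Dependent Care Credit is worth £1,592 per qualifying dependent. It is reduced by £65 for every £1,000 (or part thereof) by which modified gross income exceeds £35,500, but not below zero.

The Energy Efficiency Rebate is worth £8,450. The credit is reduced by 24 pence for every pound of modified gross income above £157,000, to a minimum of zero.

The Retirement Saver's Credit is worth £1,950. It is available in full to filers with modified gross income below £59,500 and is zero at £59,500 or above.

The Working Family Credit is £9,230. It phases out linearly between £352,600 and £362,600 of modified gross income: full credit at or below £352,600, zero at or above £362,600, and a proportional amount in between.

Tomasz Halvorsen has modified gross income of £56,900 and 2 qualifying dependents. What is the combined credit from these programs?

£21,384

Dependent Care Credit: base = 2 × £1,592 = £3,184. income exceeds £35,500 by £21,400, which is 22 full-or-partial £1,000 increments; reduction = 22 × £65 = £1,430, leaving £1,754.
Energy Efficiency Rebate: £56,900 is at or below the £157,000 threshold, so the full £8,450 applies.
Retirement Saver's Credit: £56,900 is below the £59,500 cutoff, so the full £1,950 applies.
Working Family Credit: £56,900 is at or below the £352,600 threshold, so the full £9,230 applies.
Total: £1,754 + £8,450 + £1,950 + £9,230 = £21,384.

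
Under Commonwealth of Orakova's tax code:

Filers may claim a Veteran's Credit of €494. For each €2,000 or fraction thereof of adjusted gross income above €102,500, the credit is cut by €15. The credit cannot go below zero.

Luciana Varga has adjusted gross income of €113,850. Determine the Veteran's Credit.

Veteran's Credit: income exceeds €102,500 by €11,350, which is 6 full-or-partial €2,000 increments; reduction = 6 × €15 = €90, leaving €404.

€404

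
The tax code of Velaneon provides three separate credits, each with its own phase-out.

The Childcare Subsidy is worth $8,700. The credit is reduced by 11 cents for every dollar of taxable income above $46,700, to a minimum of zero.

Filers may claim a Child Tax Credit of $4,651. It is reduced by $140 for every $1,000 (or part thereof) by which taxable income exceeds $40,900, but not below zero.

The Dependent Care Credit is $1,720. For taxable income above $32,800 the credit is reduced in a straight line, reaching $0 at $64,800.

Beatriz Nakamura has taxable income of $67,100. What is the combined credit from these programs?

Childcare Subsidy: 11% of the $20,400 excess over $46,700 is $2,244; credit = $8,700 − $2,244 = $6,456.
Child Tax Credit: income exceeds $40,900 by $26,200, which is 27 full-or-partial $1,000 increments; reduction = 27 × $140 = $3,780, leaving $871.
Dependent Care Credit: $67,100 is at or above $64,800, so the credit is $0.
Total: $6,456 + $871 + $0 = $7,327.

$7,327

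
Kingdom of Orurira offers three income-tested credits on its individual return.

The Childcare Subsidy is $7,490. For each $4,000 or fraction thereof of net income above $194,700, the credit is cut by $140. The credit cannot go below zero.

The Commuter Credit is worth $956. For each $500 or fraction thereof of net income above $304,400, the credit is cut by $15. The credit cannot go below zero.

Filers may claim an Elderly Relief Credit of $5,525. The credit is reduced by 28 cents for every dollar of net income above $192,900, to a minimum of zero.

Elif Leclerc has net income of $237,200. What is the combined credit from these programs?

Childcare Subsidy: income exceeds $194,700 by $42,500, which is 11 full-or-partial $4,000 increments; reduction = 11 × $140 = $1,540, leaving $5,950.
Commuter Credit: $237,200 is at or below the $304,400 threshold, so the full $956 applies.
Elderly Relief Credit: 28% of the $44,300 excess over $192,900 is $12,404 ≥ base, so the credit is $0.
Total: $5,950 + $956 + $0 = $6,906.

$6,906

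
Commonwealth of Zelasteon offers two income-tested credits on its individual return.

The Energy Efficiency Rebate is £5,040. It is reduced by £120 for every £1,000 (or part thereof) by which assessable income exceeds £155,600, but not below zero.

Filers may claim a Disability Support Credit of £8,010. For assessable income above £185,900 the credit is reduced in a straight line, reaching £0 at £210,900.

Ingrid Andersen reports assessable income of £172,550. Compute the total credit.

Energy Efficiency Rebate: income exceeds £155,600 by £16,950, which is 17 full-or-partial £1,000 increments; reduction = 17 × £120 = £2,040, leaving £3,000.
Disability Support Credit: £172,550 is at or below the £185,900 threshold, so the full £8,010 applies.
Total: £3,000 + £8,010 = £11,010.

£11,010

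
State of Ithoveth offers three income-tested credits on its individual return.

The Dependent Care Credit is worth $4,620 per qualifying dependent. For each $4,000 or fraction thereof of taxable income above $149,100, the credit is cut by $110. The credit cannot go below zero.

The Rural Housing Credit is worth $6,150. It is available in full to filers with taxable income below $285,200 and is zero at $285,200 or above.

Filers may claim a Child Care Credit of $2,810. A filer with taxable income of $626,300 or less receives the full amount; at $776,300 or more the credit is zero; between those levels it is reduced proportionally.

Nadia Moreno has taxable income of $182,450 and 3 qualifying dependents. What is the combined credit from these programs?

$21,830

Dependent Care Credit: base = 3 × $4,620 = $13,860. income exceeds $149,100 by $33,350, which is 9 full-or-partial $4,000 increments; reduction = 9 × $110 = $990, leaving $12,870.
Rural Housing Credit: $182,450 is below the $285,200 cutoff, so the full $6,150 applies.
Child Care Credit: $182,450 is at or below the $626,300 threshold, so the full $2,810 applies.
Total: $12,870 + $6,150 + $2,810 = $21,830.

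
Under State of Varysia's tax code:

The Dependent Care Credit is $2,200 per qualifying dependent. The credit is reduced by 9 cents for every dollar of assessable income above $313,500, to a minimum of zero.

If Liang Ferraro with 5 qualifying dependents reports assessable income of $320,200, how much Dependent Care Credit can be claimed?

$10,397

Dependent Care Credit: base = 5 × $2,200 = $11,000. 9% of the $6,700 excess over $313,500 is $603; credit = $11,000 − $603 = $10,397.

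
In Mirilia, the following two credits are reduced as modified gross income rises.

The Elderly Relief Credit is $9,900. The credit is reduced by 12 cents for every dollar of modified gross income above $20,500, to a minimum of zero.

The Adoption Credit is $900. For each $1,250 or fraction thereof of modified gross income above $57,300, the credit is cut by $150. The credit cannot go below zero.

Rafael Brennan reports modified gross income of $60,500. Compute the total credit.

Elderly Relief Credit: 12% of the $40,000 excess over $20,500 is $4,800; credit = $9,900 − $4,800 = $5,100.
Adoption Credit: income exceeds $57,300 by $3,200, which is 3 full-or-partial $1,250 increments; reduction = 3 × $150 = $450, leaving $450.
Total: $5,100 + $450 = $5,550.

$5,550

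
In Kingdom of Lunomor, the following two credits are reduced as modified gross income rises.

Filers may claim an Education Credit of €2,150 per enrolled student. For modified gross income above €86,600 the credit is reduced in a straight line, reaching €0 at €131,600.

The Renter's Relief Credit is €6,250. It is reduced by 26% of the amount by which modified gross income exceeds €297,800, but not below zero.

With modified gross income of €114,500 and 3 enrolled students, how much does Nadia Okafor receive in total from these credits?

Education Credit: base = 3 × €2,150 = €6,450. €114,500 is €27,900 into a €45,000 phase-out range, leaving 17,100/45,000 of the credit: €6,450 × 17,100/45,000 = €2,451.
Renter's Relief Credit: €114,500 is at or below the €297,800 threshold, so the full €6,250 applies.
Total: €2,451 + €6,250 = €8,701.

€8,701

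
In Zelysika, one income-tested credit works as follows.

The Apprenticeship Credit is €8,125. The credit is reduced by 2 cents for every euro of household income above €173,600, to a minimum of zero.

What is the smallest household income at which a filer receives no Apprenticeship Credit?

€579,850

The credit falls by 2% of each euro above €173,600, so it reaches zero when the excess is €8,125 / 2% = €406,250: income = €173,600 + €406,250 = €579,850.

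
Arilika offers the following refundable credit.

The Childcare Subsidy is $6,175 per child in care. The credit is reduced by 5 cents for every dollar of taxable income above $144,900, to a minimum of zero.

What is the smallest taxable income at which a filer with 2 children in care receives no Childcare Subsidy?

$391,900

Full credit = 2 × $6,175 = $12,350.
The credit falls by 5% of each dollar above $144,900, so it reaches zero when the excess is $12,350 / 5% = $247,000: income = $144,900 + $247,000 = $391,900.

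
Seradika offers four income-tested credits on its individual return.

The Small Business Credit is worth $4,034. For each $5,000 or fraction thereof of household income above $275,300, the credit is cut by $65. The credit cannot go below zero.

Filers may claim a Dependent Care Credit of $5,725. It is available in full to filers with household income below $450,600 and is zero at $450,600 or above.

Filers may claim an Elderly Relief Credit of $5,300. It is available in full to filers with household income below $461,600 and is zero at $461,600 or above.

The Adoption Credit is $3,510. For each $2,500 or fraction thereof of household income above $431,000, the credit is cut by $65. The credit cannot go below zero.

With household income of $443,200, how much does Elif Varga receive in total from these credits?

$16,034

Small Business Credit: income exceeds $275,300 by $167,900, which is 34 full-or-partial $5,000 increments; reduction = 34 × $65 = $2,210, leaving $1,824.
Dependent Care Credit: $443,200 is below the $450,600 cutoff, so the full $5,725 applies.
Elderly Relief Credit: $443,200 is below the $461,600 cutoff, so the full $5,300 applies.
Adoption Credit: income exceeds $431,000 by $12,200, which is 5 full-or-partial $2,500 increments; reduction = 5 × $65 = $325, leaving $3,185.
Total: $1,824 + $5,725 + $5,300 + $3,185 = $16,034.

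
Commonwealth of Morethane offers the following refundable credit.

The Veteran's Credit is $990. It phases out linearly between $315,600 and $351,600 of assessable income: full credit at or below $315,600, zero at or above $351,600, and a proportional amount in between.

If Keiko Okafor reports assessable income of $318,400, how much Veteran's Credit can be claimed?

Veteran's Credit: $318,400 is $2,800 into a $36,000 phase-out range, leaving 33,200/36,000 of the credit: $990 × 33,200/36,000 = $913.

$913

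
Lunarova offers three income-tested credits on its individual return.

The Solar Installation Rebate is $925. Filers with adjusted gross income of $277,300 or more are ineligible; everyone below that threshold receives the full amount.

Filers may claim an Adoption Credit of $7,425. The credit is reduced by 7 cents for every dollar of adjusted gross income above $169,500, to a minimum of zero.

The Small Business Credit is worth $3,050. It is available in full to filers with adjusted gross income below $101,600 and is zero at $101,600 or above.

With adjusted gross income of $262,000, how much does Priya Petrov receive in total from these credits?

Solar Installation Rebate: $262,000 is below the $277,300 cutoff, so the full $925 applies.
Adoption Credit: 7% of the $92,500 excess over $169,500 is $6,475; credit = $7,425 − $6,475 = $950.
Small Business Credit: $262,000 meets or exceeds the $101,600 cutoff, so the credit is $0.
Total: $925 + $950 + $0 = $1,875.

$1,875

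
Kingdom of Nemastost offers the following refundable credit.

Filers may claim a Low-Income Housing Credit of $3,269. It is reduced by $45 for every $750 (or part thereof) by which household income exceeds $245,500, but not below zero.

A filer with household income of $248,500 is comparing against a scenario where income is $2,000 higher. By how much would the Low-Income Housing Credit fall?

At $248,500 — income exceeds $245,500 by $3,000, which is 4 full-or-partial $750 increments; reduction = 4 × $45 = $180, leaving $3,089.
At $250,500 — income exceeds $245,500 by $5,000, which is 7 full-or-partial $750 increments; reduction = 7 × $45 = $315, leaving $2,954.
Lost: $3,089 − $2,954 = $135.

$135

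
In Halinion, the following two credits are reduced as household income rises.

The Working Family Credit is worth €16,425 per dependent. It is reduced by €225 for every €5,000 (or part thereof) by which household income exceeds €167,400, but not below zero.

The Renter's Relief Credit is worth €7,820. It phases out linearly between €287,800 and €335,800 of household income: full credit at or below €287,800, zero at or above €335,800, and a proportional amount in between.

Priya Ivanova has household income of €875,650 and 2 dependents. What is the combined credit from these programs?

Working Family Credit: base = 2 × €16,425 = €32,850. income exceeds €167,400 by €708,250, which is 142 full-or-partial €5,000 increments; reduction = 142 × €225 = €31,950, leaving €900.
Renter's Relief Credit: €875,650 is at or above €335,800, so the credit is €0.
Total: €900 + €0 = €900.

€900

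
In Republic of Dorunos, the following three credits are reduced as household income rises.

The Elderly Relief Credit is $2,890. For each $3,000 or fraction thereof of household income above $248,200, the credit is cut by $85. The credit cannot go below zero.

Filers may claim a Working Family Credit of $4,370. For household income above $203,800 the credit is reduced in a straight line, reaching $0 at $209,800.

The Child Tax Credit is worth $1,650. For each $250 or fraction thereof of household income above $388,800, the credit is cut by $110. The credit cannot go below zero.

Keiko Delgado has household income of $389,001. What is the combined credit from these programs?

$1,540

Elderly Relief Credit: income exceeds $248,200 by $140,801 → 47 increments × $85 = $3,995 ≥ base, so the credit is $0.
Working Family Credit: $389,001 is at or above $209,800, so the credit is $0.
Child Tax Credit: income exceeds $388,800 by $201, which is 1 full-or-partial $250 increment; reduction = 1 × $110 = $110, leaving $1,540.
Total: $0 + $0 + $1,540 = $1,540.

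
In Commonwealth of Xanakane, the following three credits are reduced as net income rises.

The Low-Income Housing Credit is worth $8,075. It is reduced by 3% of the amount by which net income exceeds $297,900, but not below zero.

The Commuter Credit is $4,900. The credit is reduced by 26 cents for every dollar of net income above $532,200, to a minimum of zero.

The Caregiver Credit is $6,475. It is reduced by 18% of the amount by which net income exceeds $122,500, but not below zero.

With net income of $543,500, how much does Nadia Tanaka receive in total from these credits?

$2,669

Low-Income Housing Credit: 3% of the $245,600 excess over $297,900 is $7,368; credit = $8,075 − $7,368 = $707.
Commuter Credit: 26% of the $11,300 excess over $532,200 is $2,938; credit = $4,900 − $2,938 = $1,962.
Caregiver Credit: 18% of the $421,000 excess over $122,500 is $75,780 ≥ base, so the credit is $0.
Total: $707 + $1,962 + $0 = $2,669.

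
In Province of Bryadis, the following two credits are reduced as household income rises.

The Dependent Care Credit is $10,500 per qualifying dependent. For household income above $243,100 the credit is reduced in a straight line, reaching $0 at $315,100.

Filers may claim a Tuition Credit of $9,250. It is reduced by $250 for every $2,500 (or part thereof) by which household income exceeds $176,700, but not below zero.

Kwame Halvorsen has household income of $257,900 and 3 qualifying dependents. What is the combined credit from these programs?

Dependent Care Credit: base = 3 × $10,500 = $31,500. $257,900 is $14,800 into a $72,000 phase-out range, leaving 57,200/72,000 of the credit: $31,500 × 57,200/72,000 = $25,025.
Tuition Credit: income exceeds $176,700 by $81,200, which is 33 full-or-partial $2,500 increments; reduction = 33 × $250 = $8,250, leaving $1,000.
Total: $25,025 + $1,000 = $26,025.

$26,025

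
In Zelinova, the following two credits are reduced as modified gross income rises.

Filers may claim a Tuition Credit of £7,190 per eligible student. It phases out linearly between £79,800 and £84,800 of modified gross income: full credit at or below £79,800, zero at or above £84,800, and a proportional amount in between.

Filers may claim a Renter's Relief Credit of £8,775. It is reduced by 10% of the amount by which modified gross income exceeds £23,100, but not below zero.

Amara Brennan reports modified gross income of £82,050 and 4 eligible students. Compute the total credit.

£18,698

Tuition Credit: base = 4 × £7,190 = £28,760. £82,050 is £2,250 into a £5,000 phase-out range, leaving 2,750/5,000 of the credit: £28,760 × 2,750/5,000 = £15,818.
Renter's Relief Credit: 10% of the £58,950 excess over £23,100 is £5,895; credit = £8,775 − £5,895 = £2,880.
Total: £15,818 + £2,880 = £18,698.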